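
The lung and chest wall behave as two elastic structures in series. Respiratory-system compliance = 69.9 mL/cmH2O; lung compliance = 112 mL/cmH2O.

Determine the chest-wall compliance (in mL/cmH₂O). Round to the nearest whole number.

1/Ccw = 1/Crs − 1/CL.
1/Ccw = 1/69.9 − 1/112 = 0.005378.
Ccw = 185.94 mL/cmH2O.

186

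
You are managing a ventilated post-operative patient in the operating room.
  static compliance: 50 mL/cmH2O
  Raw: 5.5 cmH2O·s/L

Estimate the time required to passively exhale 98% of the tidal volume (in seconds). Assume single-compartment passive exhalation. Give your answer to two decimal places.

τ = R × C = 5.5 × 50 mL/cmH2O = 5.5 × 0.050 L/cmH2O = 0.275 s.
Exhaled fraction f = 1 − e^(−t/τ) → t = −τ·ln(1 − f) = −0.275·ln(0.02) = 1.076 s.

1.08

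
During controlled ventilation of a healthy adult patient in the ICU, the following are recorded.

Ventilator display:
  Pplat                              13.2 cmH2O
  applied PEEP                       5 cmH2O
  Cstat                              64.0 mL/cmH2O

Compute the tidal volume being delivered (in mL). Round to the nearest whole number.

525

Vt = Cstat × (Pplat − PEEP) = 64.0 × (13.2 − 5) = 64.0 × 8.2 = 524.8 mL.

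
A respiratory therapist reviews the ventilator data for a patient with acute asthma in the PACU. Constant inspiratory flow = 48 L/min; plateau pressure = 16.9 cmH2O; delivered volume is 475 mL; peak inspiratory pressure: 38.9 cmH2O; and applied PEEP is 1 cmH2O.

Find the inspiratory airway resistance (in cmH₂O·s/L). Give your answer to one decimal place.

Flow: 48 L/min ÷ 60 = 0.8 L/s.
Raw = (PIP − Pplat) / flow = (38.9 − 16.9) / 0.8 = 22.0 / 0.8 = 27.5 cmH2O·s/L.

27.5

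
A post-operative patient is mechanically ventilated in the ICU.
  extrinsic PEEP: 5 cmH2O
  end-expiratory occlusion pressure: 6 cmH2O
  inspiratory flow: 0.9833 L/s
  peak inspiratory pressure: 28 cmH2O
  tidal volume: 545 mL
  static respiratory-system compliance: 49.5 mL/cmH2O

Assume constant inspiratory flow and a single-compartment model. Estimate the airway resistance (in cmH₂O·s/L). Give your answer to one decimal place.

11.2

Total PEEP = 6 cmH2O (set 5 + intrinsic 1); this is the baseline alveolar pressure.
Equation of motion (constant flow): PIP = Vt/C + R·V̇ + PEEP.
R·V̇ = PIP − Vt/C − PEEP = 28 − 545/49.5 − 6 = 28 − 11.01 − 6 = 10.99 cmH2O.
R = 10.99 / 0.9833 = 11.177 cmH2O·s/L.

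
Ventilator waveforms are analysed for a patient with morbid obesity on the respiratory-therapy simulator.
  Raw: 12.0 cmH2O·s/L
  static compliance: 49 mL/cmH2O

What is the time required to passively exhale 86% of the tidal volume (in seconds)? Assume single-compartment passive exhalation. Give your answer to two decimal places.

1.16

τ = R × C = 12.0 × 49 mL/cmH2O = 12.0 × 0.049 L/cmH2O = 0.588 s.
Exhaled fraction f = 1 − e^(−t/τ) → t = −τ·ln(1 − f) = −0.588·ln(0.14) = 1.156 s.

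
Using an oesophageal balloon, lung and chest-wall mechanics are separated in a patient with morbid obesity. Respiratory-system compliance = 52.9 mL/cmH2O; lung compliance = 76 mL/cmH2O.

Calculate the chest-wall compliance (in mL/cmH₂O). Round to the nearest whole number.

1/Ccw = 1/Crs − 1/CL.
1/Ccw = 1/52.9 − 1/76 = 0.005746.
Ccw = 174.03 mL/cmH2O.

174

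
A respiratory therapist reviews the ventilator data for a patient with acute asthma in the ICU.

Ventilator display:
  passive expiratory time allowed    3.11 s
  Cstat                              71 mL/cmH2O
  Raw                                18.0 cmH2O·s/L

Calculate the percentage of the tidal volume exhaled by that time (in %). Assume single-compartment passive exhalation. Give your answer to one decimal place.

91.2

τ = R × C = 18.0 × 71 mL/cmH2O = 18.0 × 0.071 L/cmH2O = 1.278 s.
Passive exhalation: V(t)/V₀ = e^(−t/τ) = e^(−3.11/1.278) = 0.08773.
Fraction exhaled = 1 − 0.08773 = 0.9123 → 91.23%.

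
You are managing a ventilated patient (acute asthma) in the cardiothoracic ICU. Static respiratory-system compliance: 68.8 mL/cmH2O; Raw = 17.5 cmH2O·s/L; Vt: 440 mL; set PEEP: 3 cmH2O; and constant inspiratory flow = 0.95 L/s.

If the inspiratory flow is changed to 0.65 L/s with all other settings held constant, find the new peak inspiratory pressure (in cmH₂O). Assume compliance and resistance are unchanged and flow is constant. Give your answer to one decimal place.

20.8

PIP = Vt/C + R·V̇ + PEEP (constant-flow equation of motion).
Only the resistive term changes: ΔPIP = R × ΔV̇ = 17.5 × (0.65 − 0.95) = 17.5 × -0.3 = -5.25 cmH2O.
Original PIP = 440/68.8 + 17.5×0.95 + 3 = 26.02 cmH2O; new PIP = 26.02 + (-5.25) = 20.77 cmH2O.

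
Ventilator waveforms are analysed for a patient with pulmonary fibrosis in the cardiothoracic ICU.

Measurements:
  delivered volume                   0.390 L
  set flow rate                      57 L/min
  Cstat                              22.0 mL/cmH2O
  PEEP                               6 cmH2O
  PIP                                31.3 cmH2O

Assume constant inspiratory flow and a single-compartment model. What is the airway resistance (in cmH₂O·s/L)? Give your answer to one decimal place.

8.0

Flow: 57 L/min ÷ 60 = 0.95 L/s.
Equation of motion (constant flow): PIP = Vt/C + R·V̇ + PEEP.
R·V̇ = PIP − Vt/C − PEEP = 31.3 − 390/22.0 − 6 = 31.3 − 17.727 − 6 = 7.573 cmH2O.
R = 7.573 / 0.95 = 7.972 cmH2O·s/L.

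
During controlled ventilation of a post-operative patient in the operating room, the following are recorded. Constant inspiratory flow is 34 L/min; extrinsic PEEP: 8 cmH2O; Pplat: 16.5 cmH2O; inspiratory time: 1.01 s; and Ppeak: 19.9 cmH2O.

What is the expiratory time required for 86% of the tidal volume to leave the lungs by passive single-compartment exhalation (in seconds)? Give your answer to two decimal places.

0.79

Flow: 34 L/min ÷ 60 = 0.5667 L/s.
Vt = flow × Ti = 0.5667 L/s × 1.01 s × 1000 mL/L = 572.37 mL.
R = (PIP − Pplat)/V̇ = (19.9 − 16.5) / 0.5667 = 3.4/0.5667 = 6.0 cmH2O·s/L.
C = Vt/(Pplat − PEEP) = 572.37 / (16.5 − 8) = 572.37/8.5 = 67.338 mL/cmH2O.
τ = R × C = 6.0 × 0.06734 L/cmH2O = 0.404 s.
t = −τ·ln(1 − 0.86) = −0.404·ln(0.14) = 0.7943 s.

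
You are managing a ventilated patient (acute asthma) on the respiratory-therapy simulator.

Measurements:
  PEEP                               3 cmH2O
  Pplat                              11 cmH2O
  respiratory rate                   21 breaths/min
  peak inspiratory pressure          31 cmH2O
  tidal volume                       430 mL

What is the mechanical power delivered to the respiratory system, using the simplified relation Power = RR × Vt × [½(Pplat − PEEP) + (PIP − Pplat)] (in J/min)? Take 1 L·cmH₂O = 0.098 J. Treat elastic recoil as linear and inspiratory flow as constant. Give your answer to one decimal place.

Per-breath work = Vt × [½(Pplat−PEEP) + (PIP−Pplat)] = 0.430 × [0.5×8.0 + 20.0] = 0.430 × 24.0 = 10.32 L·cmH2O.
Power = 21 × 10.32 = 216.72 L·cmH2O/min.
× 0.098 J/(L·cmH2O) → 21.239 J/min.

21.2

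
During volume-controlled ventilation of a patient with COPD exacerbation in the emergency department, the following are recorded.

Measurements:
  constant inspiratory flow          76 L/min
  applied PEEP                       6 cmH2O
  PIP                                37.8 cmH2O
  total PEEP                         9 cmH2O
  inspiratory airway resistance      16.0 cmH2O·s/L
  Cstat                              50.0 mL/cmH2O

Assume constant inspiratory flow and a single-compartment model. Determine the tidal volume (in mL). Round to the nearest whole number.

Flow: 76 L/min ÷ 60 = 1.2667 L/s.
Total PEEP = 9 cmH2O (set 6 + intrinsic 3); this is the baseline alveolar pressure.
Equation of motion (constant flow): PIP = Vt/C + R·V̇ + PEEP.
Vt/C = PIP − R·V̇ − PEEP = 37.8 − 20.267 − 9 = 8.533 cmH2O.
Vt = C × 8.533 = 50.0 × 8.533 = 426.65 mL.

427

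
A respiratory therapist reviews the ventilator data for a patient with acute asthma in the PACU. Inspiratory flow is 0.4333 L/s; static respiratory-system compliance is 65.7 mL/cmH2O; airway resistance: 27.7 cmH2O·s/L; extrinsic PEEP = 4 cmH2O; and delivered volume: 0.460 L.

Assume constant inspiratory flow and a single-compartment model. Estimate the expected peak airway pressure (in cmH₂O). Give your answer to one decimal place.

Equation of motion (constant flow): PIP = Vt/C + R·V̇ + PEEP.
PIP = 460/65.7 + 27.7×0.4333 + 4 = 7.002 + 12.002 + 4 = 23.004 cmH2O.

23.0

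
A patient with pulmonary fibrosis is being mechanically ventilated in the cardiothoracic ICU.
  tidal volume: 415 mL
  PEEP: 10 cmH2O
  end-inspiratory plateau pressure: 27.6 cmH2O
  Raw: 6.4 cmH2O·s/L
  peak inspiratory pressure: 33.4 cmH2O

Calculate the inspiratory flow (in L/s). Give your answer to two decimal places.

flow = (PIP − Pplat) / Raw = 5.8 / 6.4 = 0.9063 L/s.

0.91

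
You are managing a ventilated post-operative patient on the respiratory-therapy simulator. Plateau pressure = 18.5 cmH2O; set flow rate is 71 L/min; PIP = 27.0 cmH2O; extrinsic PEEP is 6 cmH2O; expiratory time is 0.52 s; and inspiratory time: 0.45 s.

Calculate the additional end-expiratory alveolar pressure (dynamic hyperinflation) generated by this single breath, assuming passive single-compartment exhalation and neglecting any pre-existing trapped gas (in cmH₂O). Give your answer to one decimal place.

Flow: 71 L/min ÷ 60 = 1.1833 L/s.
Vt = flow × Ti = 1.1833 L/s × 0.45 s × 1000 mL/L = 532.49 mL.
R = (PIP − Pplat)/V̇ = (27.0 − 18.5) / 1.1833 = 8.5/1.1833 = 7.183 cmH2O·s/L.
C = Vt/(Pplat − PEEP) = 532.49 / (18.5 − 6) = 532.49/12.5 = 42.599 mL/cmH2O.
τ = R × C = 7.183 × 0.0426 L/cmH2O = 0.306 s.
Fraction remaining = e^(−Te/τ) = e^(−0.52/0.306) = 0.1828; trapped volume = 532.49 × 0.1828 = 97.339 mL.
Additional alveolar pressure from trapping ≈ V_trapped / C = 97.339 / 42.599 = 2.285 cmH2O.

2.3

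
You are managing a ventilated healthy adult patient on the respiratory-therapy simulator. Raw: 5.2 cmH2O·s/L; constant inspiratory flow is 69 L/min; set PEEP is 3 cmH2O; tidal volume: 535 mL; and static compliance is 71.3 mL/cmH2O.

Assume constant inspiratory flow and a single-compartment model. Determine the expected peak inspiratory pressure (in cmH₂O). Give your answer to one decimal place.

Flow: 69 L/min ÷ 60 = 1.15 L/s.
Equation of motion (constant flow): PIP = Vt/C + R·V̇ + PEEP.
PIP = 535/71.3 + 5.2×1.15 + 3 = 7.504 + 5.98 + 3 = 16.484 cmH2O.

16.5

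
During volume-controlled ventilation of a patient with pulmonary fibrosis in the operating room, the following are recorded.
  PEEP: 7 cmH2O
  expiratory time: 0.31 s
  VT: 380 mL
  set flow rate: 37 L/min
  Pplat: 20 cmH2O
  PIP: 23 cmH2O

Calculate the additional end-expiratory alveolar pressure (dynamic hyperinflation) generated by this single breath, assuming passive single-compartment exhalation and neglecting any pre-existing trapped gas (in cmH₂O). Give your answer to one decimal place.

1.5

Flow: 37 L/min ÷ 60 = 0.6167 L/s.
R = (PIP − Pplat)/V̇ = (23 − 20) / 0.6167 = 3.0/0.6167 = 4.865 cmH2O·s/L.
C = Vt/(Pplat − PEEP) = 380.0 / (20 − 7) = 380.0/13.0 = 29.231 mL/cmH2O.
τ = R × C = 4.865 × 0.02923 L/cmH2O = 0.1422 s.
Fraction remaining = e^(−Te/τ) = e^(−0.31/0.1422) = 0.113; trapped volume = 380.0 × 0.113 = 42.94 mL.
Additional alveolar pressure from trapping ≈ V_trapped / C = 42.94 / 29.231 = 1.469 cmH2O.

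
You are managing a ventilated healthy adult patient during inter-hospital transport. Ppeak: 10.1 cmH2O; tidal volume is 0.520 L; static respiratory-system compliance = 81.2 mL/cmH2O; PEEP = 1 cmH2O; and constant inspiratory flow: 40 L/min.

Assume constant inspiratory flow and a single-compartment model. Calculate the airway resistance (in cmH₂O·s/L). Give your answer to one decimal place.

Flow: 40 L/min ÷ 60 = 0.6667 L/s.
Equation of motion (constant flow): PIP = Vt/C + R·V̇ + PEEP.
R·V̇ = PIP − Vt/C − PEEP = 10.1 − 520/81.2 − 1 = 10.1 − 6.404 − 1 = 2.696 cmH2O.
R = 2.696 / 0.6667 = 4.044 cmH2O·s/L.

4.0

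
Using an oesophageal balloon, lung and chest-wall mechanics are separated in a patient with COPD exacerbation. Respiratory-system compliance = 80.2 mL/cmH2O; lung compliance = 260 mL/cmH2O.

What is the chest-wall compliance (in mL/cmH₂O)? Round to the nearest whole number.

116

1/Ccw = 1/Crs − 1/CL.
1/Ccw = 1/80.2 − 1/260 = 0.008623.
Ccw = 115.97 mL/cmH2O.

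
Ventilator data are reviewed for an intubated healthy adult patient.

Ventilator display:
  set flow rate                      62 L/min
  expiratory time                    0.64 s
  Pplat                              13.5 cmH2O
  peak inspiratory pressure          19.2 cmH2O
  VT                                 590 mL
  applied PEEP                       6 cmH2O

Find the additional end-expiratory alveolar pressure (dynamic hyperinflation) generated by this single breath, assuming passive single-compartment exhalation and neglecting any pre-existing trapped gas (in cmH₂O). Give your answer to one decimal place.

1.7

Flow: 62 L/min ÷ 60 = 1.0333 L/s.
R = (PIP − Pplat)/V̇ = (19.2 − 13.5) / 1.0333 = 5.7/1.0333 = 5.516 cmH2O·s/L.
C = Vt/(Pplat − PEEP) = 590.0 / (13.5 − 6) = 590.0/7.5 = 78.667 mL/cmH2O.
τ = R × C = 5.516 × 0.07867 L/cmH2O = 0.4339 s.
Fraction remaining = e^(−Te/τ) = e^(−0.64/0.4339) = 0.2288; trapped volume = 590.0 × 0.2288 = 134.99 mL.
Additional alveolar pressure from trapping ≈ V_trapped / C = 134.99 / 78.667 = 1.716 cmH2O.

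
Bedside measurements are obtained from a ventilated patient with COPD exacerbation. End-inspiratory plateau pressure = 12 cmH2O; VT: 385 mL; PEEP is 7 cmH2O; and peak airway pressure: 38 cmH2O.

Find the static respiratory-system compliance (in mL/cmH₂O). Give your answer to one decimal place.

77.0

Cstat = Vt / (Pplat − PEEP) = 385 / (12 − 7) = 385 / 5.0 = 77.0 mL/cmH2O.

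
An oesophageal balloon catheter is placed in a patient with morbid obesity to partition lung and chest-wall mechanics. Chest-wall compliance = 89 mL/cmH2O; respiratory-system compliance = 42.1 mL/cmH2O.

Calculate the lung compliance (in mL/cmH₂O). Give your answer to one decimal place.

79.9

1/CL = 1/Crs − 1/Ccw.
1/CL = 1/42.1 − 1/89 = 0.01252.
CL = 79.872 mL/cmH2O.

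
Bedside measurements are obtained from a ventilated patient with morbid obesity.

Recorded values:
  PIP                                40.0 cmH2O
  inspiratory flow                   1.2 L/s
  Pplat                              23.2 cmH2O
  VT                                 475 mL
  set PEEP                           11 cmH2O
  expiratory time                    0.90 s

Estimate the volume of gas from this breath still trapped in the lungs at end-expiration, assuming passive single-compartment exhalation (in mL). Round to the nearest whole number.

R = (PIP − Pplat)/V̇ = (40.0 − 23.2) / 1.2 = 16.8/1.2 = 14.0 cmH2O·s/L.
C = Vt/(Pplat − PEEP) = 475.0 / (23.2 − 11) = 475.0/12.2 = 38.934 mL/cmH2O.
τ = R × C = 14.0 × 0.03893 L/cmH2O = 0.545 s.
Fraction remaining = e^(−Te/τ) = e^(−0.90/0.545) = 0.1918.
Trapped volume = 475.0 × 0.1918 = 91.105 mL.

91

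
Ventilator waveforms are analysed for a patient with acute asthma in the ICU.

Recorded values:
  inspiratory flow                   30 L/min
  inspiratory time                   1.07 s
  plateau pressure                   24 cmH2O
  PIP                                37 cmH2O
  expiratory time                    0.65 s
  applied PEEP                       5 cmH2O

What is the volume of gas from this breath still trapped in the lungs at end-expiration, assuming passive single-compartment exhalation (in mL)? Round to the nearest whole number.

Flow: 30 L/min ÷ 60 = 0.5 L/s.
Vt = flow × Ti = 0.5 L/s × 1.07 s × 1000 mL/L = 535.0 mL.
R = (PIP − Pplat)/V̇ = (37 − 24) / 0.5 = 13.0/0.5 = 26.0 cmH2O·s/L.
C = Vt/(Pplat − PEEP) = 535.0 / (24 − 5) = 535.0/19.0 = 28.158 mL/cmH2O.
τ = R × C = 26.0 × 0.02816 L/cmH2O = 0.7322 s.
Fraction remaining = e^(−Te/τ) = e^(−0.65/0.7322) = 0.4116.
Trapped volume = 535.0 × 0.4116 = 220.21 mL.

220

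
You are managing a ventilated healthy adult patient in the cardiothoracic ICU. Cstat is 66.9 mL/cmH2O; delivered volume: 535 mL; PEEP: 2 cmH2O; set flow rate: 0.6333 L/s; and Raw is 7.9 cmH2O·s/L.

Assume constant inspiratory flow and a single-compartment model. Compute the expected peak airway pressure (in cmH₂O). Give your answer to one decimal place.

Equation of motion (constant flow): PIP = Vt/C + R·V̇ + PEEP.
PIP = 535/66.9 + 7.9×0.6333 + 2 = 7.997 + 5.003 + 2 = 15.0 cmH2O.

15.0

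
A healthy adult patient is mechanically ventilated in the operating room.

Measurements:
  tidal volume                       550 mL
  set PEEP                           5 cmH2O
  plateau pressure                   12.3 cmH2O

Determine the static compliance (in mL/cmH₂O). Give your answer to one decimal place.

75.3

Cstat = Vt / (Pplat − PEEP) = 550 / (12.3 − 5) = 550 / 7.3 = 75.342 mL/cmH2O.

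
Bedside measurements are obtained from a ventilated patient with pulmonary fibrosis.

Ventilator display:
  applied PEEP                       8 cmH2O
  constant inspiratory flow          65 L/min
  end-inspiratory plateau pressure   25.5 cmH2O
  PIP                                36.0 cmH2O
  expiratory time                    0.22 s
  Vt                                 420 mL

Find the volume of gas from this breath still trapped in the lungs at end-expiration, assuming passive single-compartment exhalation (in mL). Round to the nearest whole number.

Flow: 65 L/min ÷ 60 = 1.0833 L/s.
R = (PIP − Pplat)/V̇ = (36.0 − 25.5) / 1.0833 = 10.5/1.0833 = 9.693 cmH2O·s/L.
C = Vt/(Pplat − PEEP) = 420.0 / (25.5 − 8) = 420.0/17.5 = 24.0 mL/cmH2O.
τ = R × C = 9.693 × 0.024 L/cmH2O = 0.2326 s.
Fraction remaining = e^(−Te/τ) = e^(−0.22/0.2326) = 0.3884.
Trapped volume = 420.0 × 0.3884 = 163.13 mL.

163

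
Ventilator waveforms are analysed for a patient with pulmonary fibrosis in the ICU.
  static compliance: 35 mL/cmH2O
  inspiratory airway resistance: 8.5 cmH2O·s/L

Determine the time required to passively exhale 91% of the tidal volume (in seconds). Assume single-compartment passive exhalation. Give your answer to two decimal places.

τ = R × C = 8.5 × 35 mL/cmH2O = 8.5 × 0.035 L/cmH2O = 0.2975 s.
Exhaled fraction f = 1 − e^(−t/τ) → t = −τ·ln(1 − f) = −0.2975·ln(0.09) = 0.7164 s.

0.72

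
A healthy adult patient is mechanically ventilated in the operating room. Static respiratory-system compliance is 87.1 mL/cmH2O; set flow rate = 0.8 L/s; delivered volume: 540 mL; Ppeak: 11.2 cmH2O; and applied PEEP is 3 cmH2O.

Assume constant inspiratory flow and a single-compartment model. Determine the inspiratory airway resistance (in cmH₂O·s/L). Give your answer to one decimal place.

2.5

Equation of motion (constant flow): PIP = Vt/C + R·V̇ + PEEP.
R·V̇ = PIP − Vt/C − PEEP = 11.2 − 540/87.1 − 3 = 11.2 − 6.2 − 3 = 2.0 cmH2O.
R = 2.0 / 0.8 = 2.5 cmH2O·s/L.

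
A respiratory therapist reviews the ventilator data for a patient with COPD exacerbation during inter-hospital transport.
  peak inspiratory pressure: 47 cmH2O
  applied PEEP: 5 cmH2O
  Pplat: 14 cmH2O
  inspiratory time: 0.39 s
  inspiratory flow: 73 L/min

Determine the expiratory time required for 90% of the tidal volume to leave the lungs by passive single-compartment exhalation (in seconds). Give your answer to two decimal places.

Flow: 73 L/min ÷ 60 = 1.2167 L/s.
Vt = flow × Ti = 1.2167 L/s × 0.39 s × 1000 mL/L = 474.51 mL.
R = (PIP − Pplat)/V̇ = (47 − 14) / 1.2167 = 33.0/1.2167 = 27.123 cmH2O·s/L.
C = Vt/(Pplat − PEEP) = 474.51 / (14 − 5) = 474.51/9.0 = 52.723 mL/cmH2O.
τ = R × C = 27.123 × 0.05272 L/cmH2O = 1.43 s.
t = −τ·ln(1 − 0.90) = −1.43·ln(0.1) = 3.293 s.

3.29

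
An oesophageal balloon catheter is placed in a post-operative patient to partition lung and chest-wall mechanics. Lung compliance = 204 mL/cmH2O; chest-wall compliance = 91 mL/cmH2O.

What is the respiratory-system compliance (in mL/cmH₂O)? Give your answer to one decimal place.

62.9

Lung and chest wall are elastances in series: 1/Crs = 1/CL + 1/Ccw.
1/Crs = 1/204 + 1/91 = 0.01589.
Crs = 62.933 mL/cmH2O.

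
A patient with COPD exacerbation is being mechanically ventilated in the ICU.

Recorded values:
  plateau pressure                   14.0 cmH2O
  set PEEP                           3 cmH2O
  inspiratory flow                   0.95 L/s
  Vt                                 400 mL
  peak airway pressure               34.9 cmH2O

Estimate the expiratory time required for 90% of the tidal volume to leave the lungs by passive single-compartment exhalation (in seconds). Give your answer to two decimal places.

R = (PIP − Pplat)/V̇ = (34.9 − 14.0) / 0.95 = 20.9/0.95 = 22.0 cmH2O·s/L.
C = Vt/(Pplat − PEEP) = 400.0 / (14.0 − 3) = 400.0/11.0 = 36.364 mL/cmH2O.
τ = R × C = 22.0 × 0.03636 L/cmH2O = 0.7999 s.
t = −τ·ln(1 − 0.90) = −0.7999·ln(0.1) = 1.842 s.

1.84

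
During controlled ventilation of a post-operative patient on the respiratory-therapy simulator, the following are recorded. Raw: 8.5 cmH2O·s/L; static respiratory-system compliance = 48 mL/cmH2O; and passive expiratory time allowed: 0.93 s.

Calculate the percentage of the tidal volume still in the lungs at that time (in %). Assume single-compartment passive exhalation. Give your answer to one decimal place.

τ = R × C = 8.5 × 48 mL/cmH2O = 8.5 × 0.048 L/cmH2O = 0.408 s.
Passive exhalation: V(t)/V₀ = e^(−t/τ) = e^(−0.93/0.408) = 0.1023.
Fraction remaining = 0.1023 → 10.23%.

10.2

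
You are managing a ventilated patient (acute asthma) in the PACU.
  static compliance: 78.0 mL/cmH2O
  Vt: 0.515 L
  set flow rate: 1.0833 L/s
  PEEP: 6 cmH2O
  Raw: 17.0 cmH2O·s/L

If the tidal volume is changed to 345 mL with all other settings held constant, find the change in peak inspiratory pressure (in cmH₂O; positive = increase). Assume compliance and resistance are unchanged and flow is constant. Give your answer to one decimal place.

PIP = Vt/C + R·V̇ + PEEP (constant-flow equation of motion).
Only the elastic term changes: ΔPIP = ΔVt / C = (345 − 515) / 78.0 = -2.179 cmH2O.

-2.2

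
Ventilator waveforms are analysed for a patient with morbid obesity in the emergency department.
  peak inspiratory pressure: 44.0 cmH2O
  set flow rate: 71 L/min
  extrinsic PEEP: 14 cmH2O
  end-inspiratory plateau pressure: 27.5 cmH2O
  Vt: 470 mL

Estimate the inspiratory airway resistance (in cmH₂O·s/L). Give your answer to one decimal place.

Flow: 71 L/min ÷ 60 = 1.1833 L/s.
Raw = (PIP − Pplat) / flow = (44.0 − 27.5) / 1.1833 = 16.5 / 1.1833 = 13.944 cmH2O·s/L.

13.9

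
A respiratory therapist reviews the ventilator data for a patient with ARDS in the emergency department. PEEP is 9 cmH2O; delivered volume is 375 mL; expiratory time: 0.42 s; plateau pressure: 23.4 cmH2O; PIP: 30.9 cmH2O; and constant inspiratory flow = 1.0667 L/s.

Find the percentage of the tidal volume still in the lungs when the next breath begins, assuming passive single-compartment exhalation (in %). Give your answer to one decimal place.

R = (PIP − Pplat)/V̇ = (30.9 − 23.4) / 1.0667 = 7.5/1.0667 = 7.031 cmH2O·s/L.
C = Vt/(Pplat − PEEP) = 375.0 / (23.4 − 9) = 375.0/14.4 = 26.042 mL/cmH2O.
τ = R × C = 7.031 × 0.02604 L/cmH2O = 0.1831 s.
Fraction remaining at end-expiration = e^(−Te/τ) = e^(−0.42/0.1831) = 0.1009 → 10.09%.

10.1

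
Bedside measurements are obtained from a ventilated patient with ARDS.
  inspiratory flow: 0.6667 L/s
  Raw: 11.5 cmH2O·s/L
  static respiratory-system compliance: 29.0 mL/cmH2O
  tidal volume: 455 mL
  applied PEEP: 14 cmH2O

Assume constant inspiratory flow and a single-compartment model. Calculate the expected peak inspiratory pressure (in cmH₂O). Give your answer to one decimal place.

37.4

Equation of motion (constant flow): PIP = Vt/C + R·V̇ + PEEP.
PIP = 455/29.0 + 11.5×0.6667 + 14 = 15.69 + 7.667 + 14 = 37.357 cmH2O.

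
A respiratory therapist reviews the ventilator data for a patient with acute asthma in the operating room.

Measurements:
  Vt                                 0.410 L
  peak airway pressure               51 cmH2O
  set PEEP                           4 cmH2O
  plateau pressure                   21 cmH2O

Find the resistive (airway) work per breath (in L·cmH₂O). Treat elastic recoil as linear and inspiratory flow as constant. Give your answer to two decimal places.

With constant inspiratory flow the resistive pressure is constant at PIP − Pplat = 51 − 21 = 30.0 cmH2O, so resistive work = 30.0 × 0.410 = 12.3 L·cmH2O.

12.30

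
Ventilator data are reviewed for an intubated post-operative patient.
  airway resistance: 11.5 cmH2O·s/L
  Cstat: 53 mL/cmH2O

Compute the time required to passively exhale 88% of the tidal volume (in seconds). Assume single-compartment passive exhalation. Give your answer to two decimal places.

1.29

τ = R × C = 11.5 × 53 mL/cmH2O = 11.5 × 0.053 L/cmH2O = 0.6095 s.
Exhaled fraction f = 1 − e^(−t/τ) → t = −τ·ln(1 − f) = −0.6095·ln(0.12) = 1.292 s.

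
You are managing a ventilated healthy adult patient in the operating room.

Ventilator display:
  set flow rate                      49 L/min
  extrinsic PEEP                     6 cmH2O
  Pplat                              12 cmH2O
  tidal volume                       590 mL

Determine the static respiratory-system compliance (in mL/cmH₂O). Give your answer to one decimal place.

98.3

Cstat = Vt / (Pplat − PEEP) = 590 / (12 − 6) = 590 / 6.0 = 98.333 mL/cmH2O.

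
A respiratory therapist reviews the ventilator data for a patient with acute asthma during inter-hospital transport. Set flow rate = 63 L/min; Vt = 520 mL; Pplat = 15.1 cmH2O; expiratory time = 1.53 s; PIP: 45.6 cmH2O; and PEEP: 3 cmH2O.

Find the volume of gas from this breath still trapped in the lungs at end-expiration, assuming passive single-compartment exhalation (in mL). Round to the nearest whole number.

153

Flow: 63 L/min ÷ 60 = 1.05 L/s.
R = (PIP − Pplat)/V̇ = (45.6 − 15.1) / 1.05 = 30.5/1.05 = 29.048 cmH2O·s/L.
C = Vt/(Pplat − PEEP) = 520.0 / (15.1 − 3) = 520.0/12.1 = 42.975 mL/cmH2O.
τ = R × C = 29.048 × 0.04298 L/cmH2O = 1.248 s.
Fraction remaining = e^(−Te/τ) = e^(−1.53/1.248) = 0.2935.
Trapped volume = 520.0 × 0.2935 = 152.62 mL.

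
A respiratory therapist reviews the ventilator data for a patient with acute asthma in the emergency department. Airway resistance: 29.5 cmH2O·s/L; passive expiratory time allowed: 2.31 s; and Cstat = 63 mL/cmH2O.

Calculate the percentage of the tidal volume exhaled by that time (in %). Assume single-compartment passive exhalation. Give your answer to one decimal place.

71.1

τ = R × C = 29.5 × 63 mL/cmH2O = 29.5 × 0.063 L/cmH2O = 1.859 s.
Passive exhalation: V(t)/V₀ = e^(−t/τ) = e^(−2.31/1.859) = 0.2886.
Fraction exhaled = 1 − 0.2886 = 0.7114 → 71.14%.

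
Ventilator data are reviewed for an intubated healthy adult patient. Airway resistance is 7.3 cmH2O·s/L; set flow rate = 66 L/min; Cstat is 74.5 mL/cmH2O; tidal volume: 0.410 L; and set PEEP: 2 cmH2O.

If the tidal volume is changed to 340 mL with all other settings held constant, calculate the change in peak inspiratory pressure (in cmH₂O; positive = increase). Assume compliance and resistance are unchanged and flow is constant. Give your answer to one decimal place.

PIP = Vt/C + R·V̇ + PEEP (constant-flow equation of motion).
Only the elastic term changes: ΔPIP = ΔVt / C = (340 − 410) / 74.5 = -0.9396 cmH2O.

-0.9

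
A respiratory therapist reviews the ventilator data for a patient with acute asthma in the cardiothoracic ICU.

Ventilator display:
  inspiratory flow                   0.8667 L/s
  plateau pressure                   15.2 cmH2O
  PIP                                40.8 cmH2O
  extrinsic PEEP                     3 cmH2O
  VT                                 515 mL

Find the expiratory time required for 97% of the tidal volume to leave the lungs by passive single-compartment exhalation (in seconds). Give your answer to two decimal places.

4.37

R = (PIP − Pplat)/V̇ = (40.8 − 15.2) / 0.8667 = 25.6/0.8667 = 29.537 cmH2O·s/L.
C = Vt/(Pplat − PEEP) = 515.0 / (15.2 − 3) = 515.0/12.2 = 42.213 mL/cmH2O.
τ = R × C = 29.537 × 0.04221 L/cmH2O = 1.247 s.
t = −τ·ln(1 − 0.97) = −1.247·ln(0.03) = 4.373 s.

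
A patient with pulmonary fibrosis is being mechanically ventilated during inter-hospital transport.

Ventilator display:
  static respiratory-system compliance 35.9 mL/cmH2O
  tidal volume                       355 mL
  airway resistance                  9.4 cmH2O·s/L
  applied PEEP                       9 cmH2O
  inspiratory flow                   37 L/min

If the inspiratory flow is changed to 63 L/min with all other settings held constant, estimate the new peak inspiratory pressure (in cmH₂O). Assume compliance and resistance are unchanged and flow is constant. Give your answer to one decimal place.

28.8

Flow: 37 L/min ÷ 60 = 0.6167 L/s.
New flow: 63 L/min ÷ 60 = 1.05 L/s.
PIP = Vt/C + R·V̇ + PEEP (constant-flow equation of motion).
Only the resistive term changes: ΔPIP = R × ΔV̇ = 9.4 × (1.05 − 0.6167) = 9.4 × 0.4333 = 4.073 cmH2O.
Original PIP = 355/35.9 + 9.4×0.6167 + 9 = 24.686 cmH2O; new PIP = 24.686 + (4.073) = 28.759 cmH2O.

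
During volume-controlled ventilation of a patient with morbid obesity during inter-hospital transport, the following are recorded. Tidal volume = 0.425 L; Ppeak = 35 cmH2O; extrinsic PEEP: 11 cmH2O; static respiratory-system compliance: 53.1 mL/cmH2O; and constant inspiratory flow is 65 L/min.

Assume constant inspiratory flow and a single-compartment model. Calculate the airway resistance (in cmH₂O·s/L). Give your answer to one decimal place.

14.8

Flow: 65 L/min ÷ 60 = 1.0833 L/s.
Equation of motion (constant flow): PIP = Vt/C + R·V̇ + PEEP.
R·V̇ = PIP − Vt/C − PEEP = 35 − 425/53.1 − 11 = 35 − 8.004 − 11 = 15.996 cmH2O.
R = 15.996 / 1.0833 = 14.766 cmH2O·s/L.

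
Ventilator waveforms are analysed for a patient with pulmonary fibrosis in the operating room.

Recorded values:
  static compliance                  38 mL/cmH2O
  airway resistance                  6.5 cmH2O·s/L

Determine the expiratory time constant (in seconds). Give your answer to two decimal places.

0.25

τ = R × C = 6.5 × 38 mL/cmH2O = 6.5 × 0.038 L/cmH2O = 0.247 s.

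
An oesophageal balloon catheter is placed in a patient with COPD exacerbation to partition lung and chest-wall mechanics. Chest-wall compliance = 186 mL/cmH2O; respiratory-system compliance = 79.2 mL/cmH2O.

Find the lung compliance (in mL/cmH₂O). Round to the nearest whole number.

1/CL = 1/Crs − 1/Ccw.
1/CL = 1/79.2 − 1/186 = 0.00725.
CL = 137.93 mL/cmH2O.

138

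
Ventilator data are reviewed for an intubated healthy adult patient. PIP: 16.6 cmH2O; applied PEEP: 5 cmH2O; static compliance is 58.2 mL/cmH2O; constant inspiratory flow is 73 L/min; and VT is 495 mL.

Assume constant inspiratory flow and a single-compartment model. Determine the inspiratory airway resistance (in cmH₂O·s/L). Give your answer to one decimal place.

2.5

Flow: 73 L/min ÷ 60 = 1.2167 L/s.
Equation of motion (constant flow): PIP = Vt/C + R·V̇ + PEEP.
R·V̇ = PIP − Vt/C − PEEP = 16.6 − 495/58.2 − 5 = 16.6 − 8.505 − 5 = 3.095 cmH2O.
R = 3.095 / 1.2167 = 2.544 cmH2O·s/L.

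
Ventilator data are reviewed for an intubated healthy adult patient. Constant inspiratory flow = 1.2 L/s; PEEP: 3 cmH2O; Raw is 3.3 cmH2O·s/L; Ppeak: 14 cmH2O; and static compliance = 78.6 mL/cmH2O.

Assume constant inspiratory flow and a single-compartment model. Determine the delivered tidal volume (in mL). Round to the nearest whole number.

553

Equation of motion (constant flow): PIP = Vt/C + R·V̇ + PEEP.
Vt/C = PIP − R·V̇ − PEEP = 14 − 3.96 − 3 = 7.04 cmH2O.
Vt = C × 7.04 = 78.6 × 7.04 = 553.34 mL.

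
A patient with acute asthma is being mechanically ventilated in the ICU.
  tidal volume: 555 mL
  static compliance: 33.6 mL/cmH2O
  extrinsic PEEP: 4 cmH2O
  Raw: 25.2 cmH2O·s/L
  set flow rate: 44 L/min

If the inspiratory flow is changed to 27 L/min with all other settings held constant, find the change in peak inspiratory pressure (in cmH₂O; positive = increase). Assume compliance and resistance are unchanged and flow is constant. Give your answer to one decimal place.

-7.1

Flow: 44 L/min ÷ 60 = 0.7333 L/s.
New flow: 27 L/min ÷ 60 = 0.45 L/s.
PIP = Vt/C + R·V̇ + PEEP (constant-flow equation of motion).
Only the resistive term changes: ΔPIP = R × ΔV̇ = 25.2 × (0.45 − 0.7333) = 25.2 × -0.2833 = -7.139 cmH2O.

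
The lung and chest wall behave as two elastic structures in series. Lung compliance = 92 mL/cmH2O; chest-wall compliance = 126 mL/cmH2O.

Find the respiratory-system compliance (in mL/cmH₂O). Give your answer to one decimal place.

53.2

Lung and chest wall are elastances in series: 1/Crs = 1/CL + 1/Ccw.
1/Crs = 1/92 + 1/126 = 0.01881.
Crs = 53.163 mL/cmH2O.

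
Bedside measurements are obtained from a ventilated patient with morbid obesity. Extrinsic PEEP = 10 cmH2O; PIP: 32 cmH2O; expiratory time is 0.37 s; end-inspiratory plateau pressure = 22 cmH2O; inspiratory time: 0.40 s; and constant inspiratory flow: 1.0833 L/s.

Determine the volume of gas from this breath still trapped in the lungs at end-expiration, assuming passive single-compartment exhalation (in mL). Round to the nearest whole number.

Vt = flow × Ti = 1.0833 L/s × 0.40 s × 1000 mL/L = 433.32 mL.
R = (PIP − Pplat)/V̇ = (32 − 22) / 1.0833 = 10.0/1.0833 = 9.231 cmH2O·s/L.
C = Vt/(Pplat − PEEP) = 433.32 / (22 − 10) = 433.32/12.0 = 36.11 mL/cmH2O.
τ = R × C = 9.231 × 0.03611 L/cmH2O = 0.3333 s.
Fraction remaining = e^(−Te/τ) = e^(−0.37/0.3333) = 0.3295.
Trapped volume = 433.32 × 0.3295 = 142.78 mL.

143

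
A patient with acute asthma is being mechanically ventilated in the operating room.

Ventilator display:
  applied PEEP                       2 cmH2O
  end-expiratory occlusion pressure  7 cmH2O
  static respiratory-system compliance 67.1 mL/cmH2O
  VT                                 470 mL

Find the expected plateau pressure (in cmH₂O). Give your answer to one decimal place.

End-expiratory occlusion gives total PEEP = 7 cmH2O (intrinsic PEEP = 7 − 2 = 5). Use total PEEP for the elastic gradient.
Pplat = PEEPtotal + Vt / Cstat = 7 + 470 / 67.1 = 7 + 7.004 = 14.004 cmH2O.

14.0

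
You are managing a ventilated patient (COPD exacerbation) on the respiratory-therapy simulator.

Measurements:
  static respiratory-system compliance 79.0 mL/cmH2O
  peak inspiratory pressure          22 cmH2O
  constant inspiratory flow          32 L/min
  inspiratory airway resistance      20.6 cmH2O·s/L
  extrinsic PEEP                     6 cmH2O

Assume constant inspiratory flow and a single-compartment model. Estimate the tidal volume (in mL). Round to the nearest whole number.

Flow: 32 L/min ÷ 60 = 0.5333 L/s.
Equation of motion (constant flow): PIP = Vt/C + R·V̇ + PEEP.
Vt/C = PIP − R·V̇ − PEEP = 22 − 10.986 − 6 = 5.014 cmH2O.
Vt = C × 5.014 = 79.0 × 5.014 = 396.11 mL.

396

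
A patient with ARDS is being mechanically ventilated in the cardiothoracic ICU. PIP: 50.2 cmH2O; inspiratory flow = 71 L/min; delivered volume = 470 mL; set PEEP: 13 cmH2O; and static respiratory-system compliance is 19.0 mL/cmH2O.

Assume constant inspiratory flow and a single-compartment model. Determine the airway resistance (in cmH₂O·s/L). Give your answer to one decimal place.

10.5

Flow: 71 L/min ÷ 60 = 1.1833 L/s.
Equation of motion (constant flow): PIP = Vt/C + R·V̇ + PEEP.
R·V̇ = PIP − Vt/C − PEEP = 50.2 − 470/19.0 − 13 = 50.2 − 24.737 − 13 = 12.463 cmH2O.
R = 12.463 / 1.1833 = 10.532 cmH2O·s/L.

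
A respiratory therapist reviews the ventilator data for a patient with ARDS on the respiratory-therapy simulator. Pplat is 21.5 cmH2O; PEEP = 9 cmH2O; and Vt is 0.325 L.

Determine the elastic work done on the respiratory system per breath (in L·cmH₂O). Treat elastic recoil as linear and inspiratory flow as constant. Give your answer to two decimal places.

2.03

Elastic work ≈ ½ × (Pplat − PEEP) × Vt = 0.5 × (21.5 − 9) × 0.325 L = 0.5 × 12.5 × 0.325 = 2.031 L·cmH2O.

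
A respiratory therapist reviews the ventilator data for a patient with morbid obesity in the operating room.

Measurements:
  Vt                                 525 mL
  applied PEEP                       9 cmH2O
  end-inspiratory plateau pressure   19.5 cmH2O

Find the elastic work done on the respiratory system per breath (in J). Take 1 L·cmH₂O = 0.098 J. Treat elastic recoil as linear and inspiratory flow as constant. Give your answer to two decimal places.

0.27

Elastic work ≈ ½ × (Pplat − PEEP) × Vt = 0.5 × (19.5 − 9) × 0.525 L = 0.5 × 10.5 × 0.525 = 2.756 L·cmH2O.
× 0.098 J/(L·cmH2O) → 0.2701 J.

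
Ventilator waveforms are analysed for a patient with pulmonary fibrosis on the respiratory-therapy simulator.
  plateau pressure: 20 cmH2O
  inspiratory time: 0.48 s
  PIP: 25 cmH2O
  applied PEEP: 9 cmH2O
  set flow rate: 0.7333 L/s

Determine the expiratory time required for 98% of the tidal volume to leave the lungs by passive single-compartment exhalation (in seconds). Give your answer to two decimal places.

Vt = flow × Ti = 0.7333 L/s × 0.48 s × 1000 mL/L = 351.98 mL.
R = (PIP − Pplat)/V̇ = (25 − 20) / 0.7333 = 5.0/0.7333 = 6.818 cmH2O·s/L.
C = Vt/(Pplat − PEEP) = 351.98 / (20 − 9) = 351.98/11.0 = 31.998 mL/cmH2O.
τ = R × C = 6.818 × 0.032 L/cmH2O = 0.2182 s.
t = −τ·ln(1 − 0.98) = −0.2182·ln(0.02) = 0.8536 s.

0.85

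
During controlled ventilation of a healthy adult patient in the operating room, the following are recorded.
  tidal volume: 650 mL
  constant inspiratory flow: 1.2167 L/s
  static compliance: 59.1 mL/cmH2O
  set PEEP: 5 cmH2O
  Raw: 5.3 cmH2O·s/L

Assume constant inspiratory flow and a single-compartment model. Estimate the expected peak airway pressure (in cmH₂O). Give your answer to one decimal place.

Equation of motion (constant flow): PIP = Vt/C + R·V̇ + PEEP.
PIP = 650/59.1 + 5.3×1.2167 + 5 = 10.998 + 6.449 + 5 = 22.447 cmH2O.

22.4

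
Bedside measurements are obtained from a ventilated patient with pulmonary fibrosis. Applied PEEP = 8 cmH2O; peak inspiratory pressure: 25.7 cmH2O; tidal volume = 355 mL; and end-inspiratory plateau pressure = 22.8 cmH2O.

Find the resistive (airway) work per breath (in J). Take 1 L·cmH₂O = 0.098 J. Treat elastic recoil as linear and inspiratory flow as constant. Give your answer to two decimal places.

0.10

With constant inspiratory flow the resistive pressure is constant at PIP − Pplat = 25.7 − 22.8 = 2.9 cmH2O, so resistive work = 2.9 × 0.355 = 1.03 L·cmH2O.
× 0.098 J/(L·cmH2O) → 0.1009 J.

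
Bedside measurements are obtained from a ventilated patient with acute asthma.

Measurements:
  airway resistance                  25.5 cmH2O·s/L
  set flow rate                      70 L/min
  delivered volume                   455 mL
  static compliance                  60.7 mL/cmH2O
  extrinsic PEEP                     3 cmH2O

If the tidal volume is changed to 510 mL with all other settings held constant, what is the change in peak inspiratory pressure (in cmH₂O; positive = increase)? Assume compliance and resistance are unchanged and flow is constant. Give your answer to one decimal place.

0.9

PIP = Vt/C + R·V̇ + PEEP (constant-flow equation of motion).
Only the elastic term changes: ΔPIP = ΔVt / C = (510 − 455) / 60.7 = 0.9061 cmH2O.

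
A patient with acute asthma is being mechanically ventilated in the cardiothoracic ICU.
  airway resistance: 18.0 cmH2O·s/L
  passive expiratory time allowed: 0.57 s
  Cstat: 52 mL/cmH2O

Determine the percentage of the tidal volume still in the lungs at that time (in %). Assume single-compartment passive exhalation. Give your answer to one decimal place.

τ = R × C = 18.0 × 52 mL/cmH2O = 18.0 × 0.052 L/cmH2O = 0.936 s.
Passive exhalation: V(t)/V₀ = e^(−t/τ) = e^(−0.57/0.936) = 0.5439.
Fraction remaining = 0.5439 → 54.39%.

54.4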